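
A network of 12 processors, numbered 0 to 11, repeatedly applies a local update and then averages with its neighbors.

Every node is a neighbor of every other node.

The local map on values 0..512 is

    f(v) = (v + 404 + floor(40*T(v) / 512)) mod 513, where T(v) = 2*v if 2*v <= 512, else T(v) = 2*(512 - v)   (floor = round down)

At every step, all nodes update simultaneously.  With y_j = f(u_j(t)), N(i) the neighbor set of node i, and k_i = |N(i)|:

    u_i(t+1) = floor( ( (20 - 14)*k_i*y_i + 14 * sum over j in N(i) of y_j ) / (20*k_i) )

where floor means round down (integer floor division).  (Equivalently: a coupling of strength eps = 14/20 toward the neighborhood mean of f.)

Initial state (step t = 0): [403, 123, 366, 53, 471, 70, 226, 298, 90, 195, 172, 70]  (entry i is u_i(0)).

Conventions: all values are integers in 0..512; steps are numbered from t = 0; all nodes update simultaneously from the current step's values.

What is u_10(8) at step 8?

Answer: u_10(8) = 202

Derivation:
t=0: [403, 123, 366, 53, 471, 70, 226, 298, 90, 195, 172, 70]
t=1: [296, 231, 289, 333, 310, 337, 259, 275, 343, 250, 244, 337]
t=2: [216, 202, 215, 224, 219, 225, 209, 212, 226, 207, 205, 225]
t=3: [139, 136, 139, 142, 140, 142, 137, 138, 142, 137, 136, 142]
t=4: [51, 50, 51, 52, 51, 52, 50, 51, 52, 50, 50, 52]
t=5: [462, 462, 462, 462, 462, 462, 462, 462, 462, 462, 462, 462]
t=6: [360, 360, 360, 360, 360, 360, 360, 360, 360, 360, 360, 360]
t=7: [274, 274, 274, 274, 274, 274, 274, 274, 274, 274, 274, 274]
t=8: [202, 202, 202, 202, 202, 202, 202, 202, 202, 202, 202, 202]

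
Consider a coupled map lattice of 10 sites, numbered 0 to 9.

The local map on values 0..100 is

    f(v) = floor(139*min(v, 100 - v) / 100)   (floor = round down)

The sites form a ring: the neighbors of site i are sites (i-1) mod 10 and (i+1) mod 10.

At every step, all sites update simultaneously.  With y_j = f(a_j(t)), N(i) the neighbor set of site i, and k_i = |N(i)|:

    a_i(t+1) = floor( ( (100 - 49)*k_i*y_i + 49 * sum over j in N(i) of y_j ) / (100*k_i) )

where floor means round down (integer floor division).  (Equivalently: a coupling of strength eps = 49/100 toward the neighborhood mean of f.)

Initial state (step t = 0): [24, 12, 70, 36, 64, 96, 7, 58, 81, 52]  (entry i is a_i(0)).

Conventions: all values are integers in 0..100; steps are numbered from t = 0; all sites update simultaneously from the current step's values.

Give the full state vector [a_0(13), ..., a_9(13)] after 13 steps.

Answer: [65, 65, 65, 62, 55, 49, 47, 49, 56, 63]

Derivation:
t=0: [24, 12, 70, 36, 64, 96, 7, 58, 81, 52]
t=1: [36, 26, 37, 47, 38, 17, 20, 38, 43, 48]
t=2: [50, 43, 50, 58, 48, 31, 32, 47, 59, 60]
t=3: [63, 63, 63, 62, 58, 48, 48, 57, 57, 58]
t=4: [52, 51, 51, 53, 58, 64, 64, 60, 58, 56]
t=5: [65, 67, 67, 64, 57, 51, 51, 54, 58, 61]
t=6: [48, 45, 46, 50, 59, 65, 66, 63, 58, 53]
t=7: [64, 63, 64, 64, 57, 49, 48, 51, 58, 63]
t=8: [50, 50, 50, 52, 59, 65, 66, 65, 58, 52]
t=9: [68, 69, 68, 64, 56, 49, 47, 50, 57, 64]
t=10: [45, 43, 45, 51, 60, 65, 66, 65, 59, 50]
t=11: [62, 60, 62, 63, 56, 49, 47, 49, 57, 64]
t=12: [52, 53, 52, 53, 60, 65, 66, 65, 59, 52]
t=13: [65, 65, 65, 62, 55, 49, 47, 49, 56, 63]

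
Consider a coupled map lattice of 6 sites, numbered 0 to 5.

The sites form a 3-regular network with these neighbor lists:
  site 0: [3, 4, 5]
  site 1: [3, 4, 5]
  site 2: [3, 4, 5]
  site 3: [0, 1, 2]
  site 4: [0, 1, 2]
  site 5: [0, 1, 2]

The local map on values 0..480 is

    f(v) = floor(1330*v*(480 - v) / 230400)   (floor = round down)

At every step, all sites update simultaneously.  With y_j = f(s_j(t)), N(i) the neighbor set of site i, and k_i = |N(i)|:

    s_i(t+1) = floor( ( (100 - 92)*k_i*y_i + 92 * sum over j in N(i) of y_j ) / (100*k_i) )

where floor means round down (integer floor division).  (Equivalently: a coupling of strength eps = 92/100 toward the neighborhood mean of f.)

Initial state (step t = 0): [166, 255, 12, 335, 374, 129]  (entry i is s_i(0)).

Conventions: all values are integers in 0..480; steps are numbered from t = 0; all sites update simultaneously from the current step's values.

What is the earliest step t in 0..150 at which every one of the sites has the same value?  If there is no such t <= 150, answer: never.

Simulating step by step:
t=0: [166, 255, 12, 335, 374, 129]  (not all equal)
t=1: [259, 262, 238, 225, 221, 224]  (not all equal)
t=2: [330, 330, 330, 330, 330, 330]  (all equal)

Answer: 2
Key observation: Synchronization is absorbing here: once all sites are equal they stay equal, and step 2 is the first all-equal step.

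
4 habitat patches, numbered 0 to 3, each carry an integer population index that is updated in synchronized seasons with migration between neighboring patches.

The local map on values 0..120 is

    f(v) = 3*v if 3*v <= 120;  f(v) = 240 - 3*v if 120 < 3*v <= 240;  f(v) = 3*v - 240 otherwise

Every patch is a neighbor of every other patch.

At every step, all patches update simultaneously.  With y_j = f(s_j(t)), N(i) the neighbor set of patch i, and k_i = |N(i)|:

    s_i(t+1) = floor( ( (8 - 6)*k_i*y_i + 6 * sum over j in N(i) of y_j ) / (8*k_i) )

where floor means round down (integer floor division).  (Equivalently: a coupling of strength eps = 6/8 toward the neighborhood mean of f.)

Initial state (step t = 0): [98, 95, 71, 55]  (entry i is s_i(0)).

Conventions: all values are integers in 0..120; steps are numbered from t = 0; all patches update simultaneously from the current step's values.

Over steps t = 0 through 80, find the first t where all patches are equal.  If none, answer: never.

Answer: 1
Key observation: Synchronization is absorbing here: once all patches are equal they stay equal, and step 1 is the first all-equal step.

Derivation:
t=0: [98, 95, 71, 55]  (not all equal)
t=1: [50, 50, 50, 50]  (all equal)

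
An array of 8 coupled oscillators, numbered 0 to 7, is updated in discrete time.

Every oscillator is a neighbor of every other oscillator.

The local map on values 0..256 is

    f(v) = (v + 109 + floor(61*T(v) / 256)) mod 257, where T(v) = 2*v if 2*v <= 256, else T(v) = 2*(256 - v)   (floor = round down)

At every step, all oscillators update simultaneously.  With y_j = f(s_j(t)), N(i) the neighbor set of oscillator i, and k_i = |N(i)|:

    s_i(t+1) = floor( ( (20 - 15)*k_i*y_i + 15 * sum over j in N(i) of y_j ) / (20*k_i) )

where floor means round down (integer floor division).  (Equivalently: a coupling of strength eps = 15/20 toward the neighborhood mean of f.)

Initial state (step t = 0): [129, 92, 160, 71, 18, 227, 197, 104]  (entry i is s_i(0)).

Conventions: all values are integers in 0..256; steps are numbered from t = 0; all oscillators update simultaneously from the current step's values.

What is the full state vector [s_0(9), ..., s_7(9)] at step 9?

Answer: [241, 241, 241, 241, 241, 241, 241, 241]

Derivation:
t=0: [129, 92, 160, 71, 18, 227, 197, 104]
t=1: [98, 127, 100, 123, 111, 105, 103, 93]
t=2: [127, 96, 127, 96, 93, 92, 91, 126]
t=3: [150, 180, 150, 180, 179, 179, 179, 149]
t=4: [60, 62, 60, 62, 62, 62, 62, 60]
t=5: [198, 199, 198, 199, 199, 199, 199, 198]
t=6: [77, 77, 77, 77, 77, 77, 77, 77]
t=7: [222, 222, 222, 222, 222, 222, 222, 222]
t=8: [90, 90, 90, 90, 90, 90, 90, 90]
t=9: [241, 241, 241, 241, 241, 241, 241, 241]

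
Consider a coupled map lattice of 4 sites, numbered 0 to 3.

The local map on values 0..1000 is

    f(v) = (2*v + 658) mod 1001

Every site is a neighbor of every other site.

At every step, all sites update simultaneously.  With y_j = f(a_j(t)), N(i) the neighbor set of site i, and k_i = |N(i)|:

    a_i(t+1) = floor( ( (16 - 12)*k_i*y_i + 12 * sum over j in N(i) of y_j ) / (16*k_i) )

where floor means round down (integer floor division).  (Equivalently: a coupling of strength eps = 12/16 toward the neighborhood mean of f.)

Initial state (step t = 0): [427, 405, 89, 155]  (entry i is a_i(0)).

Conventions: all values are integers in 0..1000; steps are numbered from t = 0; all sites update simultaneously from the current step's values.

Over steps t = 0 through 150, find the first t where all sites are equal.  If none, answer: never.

Answer: 1
Key observation: Synchronization is absorbing here: once all sites are equal they stay equal, and step 1 is the first all-equal step.

Derivation:
t=0: [427, 405, 89, 155]  (not all equal)
t=1: [695, 695, 695, 695]  (all equal)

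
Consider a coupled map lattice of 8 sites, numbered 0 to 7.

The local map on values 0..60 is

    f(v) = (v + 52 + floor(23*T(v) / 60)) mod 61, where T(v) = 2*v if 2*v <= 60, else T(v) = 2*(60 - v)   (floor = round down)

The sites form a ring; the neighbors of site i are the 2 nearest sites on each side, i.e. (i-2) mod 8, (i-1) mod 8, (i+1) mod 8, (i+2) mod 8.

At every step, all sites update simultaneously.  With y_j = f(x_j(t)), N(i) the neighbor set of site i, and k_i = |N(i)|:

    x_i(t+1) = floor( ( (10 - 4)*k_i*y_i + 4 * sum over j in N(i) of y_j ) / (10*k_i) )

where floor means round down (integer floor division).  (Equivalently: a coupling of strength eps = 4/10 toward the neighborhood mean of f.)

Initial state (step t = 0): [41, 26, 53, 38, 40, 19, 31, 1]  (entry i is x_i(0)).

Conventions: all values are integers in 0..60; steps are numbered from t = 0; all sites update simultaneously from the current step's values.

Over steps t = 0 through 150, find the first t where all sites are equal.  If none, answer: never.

Answer: 3
Key observation: Synchronization is absorbing here: once all sites are equal they stay equal, and step 3 is the first all-equal step.

Derivation:
t=0: [41, 26, 53, 38, 40, 19, 31, 1]  (not all equal)
t=1: [45, 40, 46, 42, 43, 33, 43, 46]  (not all equal)
t=2: [46, 46, 46, 46, 46, 45, 46, 46]  (not all equal)
t=3: [47, 47, 47, 47, 47, 47, 47, 47]  (all equal)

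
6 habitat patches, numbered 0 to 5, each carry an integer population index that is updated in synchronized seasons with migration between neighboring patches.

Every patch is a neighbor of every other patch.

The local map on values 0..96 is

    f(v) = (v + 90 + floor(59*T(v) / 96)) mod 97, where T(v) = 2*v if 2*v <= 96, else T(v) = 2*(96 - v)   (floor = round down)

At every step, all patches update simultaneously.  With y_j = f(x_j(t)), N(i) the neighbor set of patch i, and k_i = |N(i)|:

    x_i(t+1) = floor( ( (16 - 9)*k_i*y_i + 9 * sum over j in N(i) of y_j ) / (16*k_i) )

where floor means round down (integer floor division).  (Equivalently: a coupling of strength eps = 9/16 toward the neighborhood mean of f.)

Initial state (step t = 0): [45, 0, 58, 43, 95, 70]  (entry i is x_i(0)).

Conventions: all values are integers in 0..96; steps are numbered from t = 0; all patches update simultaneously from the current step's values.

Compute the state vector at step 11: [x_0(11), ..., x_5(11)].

Answer: [81, 81, 52, 81, 81, 81]

Derivation:
t=0: [45, 0, 58, 43, 95, 70]
t=1: [81, 80, 51, 79, 80, 81]
t=2: [81, 81, 52, 81, 81, 81]
t=3: [81, 81, 52, 81, 81, 81]
t=4: [81, 81, 52, 81, 81, 81]
t=5: [81, 81, 52, 81, 81, 81]
t=6: [81, 81, 52, 81, 81, 81]
t=7: [81, 81, 52, 81, 81, 81]
t=8: [81, 81, 52, 81, 81, 81]
t=9: [81, 81, 52, 81, 81, 81]
t=10: [81, 81, 52, 81, 81, 81]
t=11: [81, 81, 52, 81, 81, 81]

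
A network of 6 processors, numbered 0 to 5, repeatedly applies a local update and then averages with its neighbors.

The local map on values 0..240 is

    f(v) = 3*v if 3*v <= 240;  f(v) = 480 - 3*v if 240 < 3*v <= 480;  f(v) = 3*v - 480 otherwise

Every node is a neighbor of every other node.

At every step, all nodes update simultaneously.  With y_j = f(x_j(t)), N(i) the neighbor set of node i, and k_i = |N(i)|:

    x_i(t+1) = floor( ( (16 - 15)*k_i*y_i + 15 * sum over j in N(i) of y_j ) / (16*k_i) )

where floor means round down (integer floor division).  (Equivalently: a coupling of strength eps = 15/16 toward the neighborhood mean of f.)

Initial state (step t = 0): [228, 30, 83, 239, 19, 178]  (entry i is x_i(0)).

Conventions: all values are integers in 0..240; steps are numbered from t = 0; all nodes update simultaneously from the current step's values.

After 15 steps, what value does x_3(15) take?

Simulating step by step:
t=0: [228, 30, 83, 239, 19, 178]
t=1: [138, 152, 134, 134, 156, 156]
t=2: [42, 47, 40, 40, 49, 49]
t=3: [134, 132, 135, 135, 131, 131]
t=4: [81, 80, 81, 81, 80, 80]
t=5: [238, 238, 238, 238, 238, 238]
t=6: [234, 234, 234, 234, 234, 234]
t=7: [222, 222, 222, 222, 222, 222]
t=8: [186, 186, 186, 186, 186, 186]
t=9: [78, 78, 78, 78, 78, 78]
t=10: [234, 234, 234, 234, 234, 234]
t=11: [222, 222, 222, 222, 222, 222]
t=12: [186, 186, 186, 186, 186, 186]
t=13: [78, 78, 78, 78, 78, 78]
t=14: [234, 234, 234, 234, 234, 234]
t=15: [222, 222, 222, 222, 222, 222]

Answer: x_3(15) = 222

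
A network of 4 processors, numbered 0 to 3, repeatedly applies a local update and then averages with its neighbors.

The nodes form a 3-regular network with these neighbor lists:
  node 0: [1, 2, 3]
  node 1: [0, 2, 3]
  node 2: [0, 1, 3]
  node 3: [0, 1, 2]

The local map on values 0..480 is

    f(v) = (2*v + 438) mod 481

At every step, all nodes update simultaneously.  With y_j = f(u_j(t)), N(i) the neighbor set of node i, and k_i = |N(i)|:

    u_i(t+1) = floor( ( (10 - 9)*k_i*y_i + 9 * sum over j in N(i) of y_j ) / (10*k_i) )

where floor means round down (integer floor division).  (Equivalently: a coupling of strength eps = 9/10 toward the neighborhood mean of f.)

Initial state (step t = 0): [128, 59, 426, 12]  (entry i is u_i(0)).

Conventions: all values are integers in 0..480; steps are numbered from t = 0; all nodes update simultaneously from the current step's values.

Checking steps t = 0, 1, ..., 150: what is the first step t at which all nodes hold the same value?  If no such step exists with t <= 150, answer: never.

Simulating step by step:
t=0: [128, 59, 426, 12]  (not all equal)
t=1: [280, 308, 257, 231]  (not all equal)
t=2: [298, 287, 211, 221]  (not all equal)
t=3: [255, 260, 194, 190]  (not all equal)
t=4: [394, 392, 418, 420]  (not all equal)
t=5: [292, 293, 283, 282]  (not all equal)
t=6: [49, 48, 52, 53]  (not all equal)
t=7: [58, 59, 57, 57]  (not all equal)
t=8: [72, 72, 72, 72]  (all equal)

Answer: 8
Key observation: Synchronization is absorbing here: once all nodes are equal they stay equal, and step 8 is the first all-equal step.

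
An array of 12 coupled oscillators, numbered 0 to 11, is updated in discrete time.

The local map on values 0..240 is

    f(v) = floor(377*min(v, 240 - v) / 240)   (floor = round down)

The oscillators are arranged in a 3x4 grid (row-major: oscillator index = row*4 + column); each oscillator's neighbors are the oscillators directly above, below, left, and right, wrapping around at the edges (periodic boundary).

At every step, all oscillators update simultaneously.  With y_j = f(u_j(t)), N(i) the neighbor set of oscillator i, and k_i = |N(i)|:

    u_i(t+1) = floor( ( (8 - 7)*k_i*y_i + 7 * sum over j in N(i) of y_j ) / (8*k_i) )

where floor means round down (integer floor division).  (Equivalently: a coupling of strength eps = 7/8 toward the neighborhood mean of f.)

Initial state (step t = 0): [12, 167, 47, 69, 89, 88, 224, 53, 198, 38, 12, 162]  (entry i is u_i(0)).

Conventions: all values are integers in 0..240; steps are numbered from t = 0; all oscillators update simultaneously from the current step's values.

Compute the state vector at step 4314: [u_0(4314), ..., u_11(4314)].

Simulating step by step:
t=0: [12, 167, 47, 69, 89, 88, 224, 53, 198, 38, 12, 162]
t=1: [95, 77, 67, 78, 83, 90, 71, 96, 82, 80, 63, 75]
t=2: [128, 128, 111, 129, 140, 123, 121, 123, 129, 122, 112, 123]
t=3: [170, 178, 177, 178, 176, 176, 179, 176, 174, 177, 181, 177]
t=4: [100, 100, 95, 100, 102, 97, 97, 97, 101, 98, 96, 98]
t=5: [157, 153, 153, 153, 155, 155, 150, 155, 156, 154, 151, 154]
t=6: [133, 133, 137, 133, 131, 135, 135, 135, 132, 134, 137, 134]
t=7: [168, 165, 164, 165, 166, 166, 162, 166, 167, 165, 163, 165]
t=8: [115, 116, 119, 116, 114, 117, 118, 117, 115, 116, 118, 116]
t=9: [180, 182, 183, 182, 181, 182, 184, 182, 180, 182, 183, 182]
t=10: [92, 91, 89, 91, 92, 90, 89, 90, 92, 91, 89, 91]
t=11: [143, 141, 140, 141, 142, 141, 139, 141, 143, 141, 140, 141]
t=12: [153, 154, 156, 154, 153, 155, 156, 155, 153, 154, 156, 154]
t=13: [135, 133, 132, 133, 134, 134, 131, 134, 135, 133, 132, 133]
t=14: [166, 166, 169, 166, 165, 167, 167, 167, 166, 166, 169, 166]
t=15: [116, 114, 113, 114, 115, 115, 112, 115, 116, 114, 113, 114]
t=16: [180, 179, 177, 179, 180, 178, 178, 178, 180, 179, 177, 179]
t=17: [94, 95, 96, 95, 95, 95, 97, 95, 94, 95, 96, 95]
t=18: [148, 148, 150, 148, 148, 149, 149, 149, 148, 148, 150, 148]
t=19: [144, 142, 142, 142, 143, 143, 141, 143, 144, 142, 142, 142]
t=20: [151, 152, 153, 152, 151, 153, 152, 153, 151, 152, 153, 152]
t=21: [138, 137, 137, 137, 137, 137, 136, 137, 138, 137, 137, 137]
t=22: [160, 160, 161, 160, 160, 161, 161, 161, 160, 160, 161, 160]
t=23: [125, 124, 124, 124, 124, 124, 124, 124, 125, 124, 124, 124]
t=24: [181, 181, 182, 181, 181, 182, 182, 182, 181, 181, 182, 181]
t=25: [92, 91, 91, 91, 91, 91, 91, 91, 92, 91, 91, 91]
t=26: [142, 142, 142, 142, 142, 142, 142, 142, 142, 142, 142, 142]
t=27: [153, 153, 153, 153, 153, 153, 153, 153, 153, 153, 153, 153]
t=28: [136, 136, 136, 136, 136, 136, 136, 136, 136, 136, 136, 136]
t=29: [163, 163, 163, 163, 163, 163, 163, 163, 163, 163, 163, 163]
t=30: [120, 120, 120, 120, 120, 120, 120, 120, 120, 120, 120, 120]
t=31: [188, 188, 188, 188, 188, 188, 188, 188, 188, 188, 188, 188]
t=32: [81, 81, 81, 81, 81, 81, 81, 81, 81, 81, 81, 81]
t=33: [127, 127, 127, 127, 127, 127, 127, 127, 127, 127, 127, 127]
t=34: [177, 177, 177, 177, 177, 177, 177, 177, 177, 177, 177, 177]
t=35: [98, 98, 98, 98, 98, 98, 98, 98, 98, 98, 98, 98]
t=36: [153, 153, 153, 153, 153, 153, 153, 153, 153, 153, 153, 153]

Answer: [120, 120, 120, 120, 120, 120, 120, 120, 120, 120, 120, 120]
Key observation: The state at step 27, [153, 153, 153, 153, 153, 153, 153, 153, 153, 153, 153, 153], reappears at step 36: the system is in a cycle of period 9 from step 27 on.  Therefore the state at step 4314 equals the state at step 27 + ((4314 - 27) mod 9) = 30, which is [120, 120, 120, 120, 120, 120, 120, 120, 120, 120, 120, 120].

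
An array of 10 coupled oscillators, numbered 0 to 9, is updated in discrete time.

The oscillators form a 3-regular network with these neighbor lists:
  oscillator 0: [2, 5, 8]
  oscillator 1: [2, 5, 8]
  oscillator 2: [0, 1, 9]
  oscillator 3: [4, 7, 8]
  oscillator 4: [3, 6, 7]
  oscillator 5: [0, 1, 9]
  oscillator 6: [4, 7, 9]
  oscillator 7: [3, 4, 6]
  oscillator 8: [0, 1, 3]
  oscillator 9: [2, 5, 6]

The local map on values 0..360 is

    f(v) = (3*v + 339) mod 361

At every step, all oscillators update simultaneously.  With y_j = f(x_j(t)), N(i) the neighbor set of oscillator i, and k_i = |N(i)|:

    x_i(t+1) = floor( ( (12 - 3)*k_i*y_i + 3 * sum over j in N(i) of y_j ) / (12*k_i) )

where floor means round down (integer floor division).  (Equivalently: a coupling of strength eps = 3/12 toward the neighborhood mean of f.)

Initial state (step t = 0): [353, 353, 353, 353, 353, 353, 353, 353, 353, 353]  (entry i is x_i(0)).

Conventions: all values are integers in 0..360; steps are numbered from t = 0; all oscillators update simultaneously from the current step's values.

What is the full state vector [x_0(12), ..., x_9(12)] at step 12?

Simulating step by step:
t=0: [353, 353, 353, 353, 353, 353, 353, 353, 353, 353]
t=1: [315, 315, 315, 315, 315, 315, 315, 315, 315, 315]
t=2: [201, 201, 201, 201, 201, 201, 201, 201, 201, 201]
t=3: [220, 220, 220, 220, 220, 220, 220, 220, 220, 220]
t=4: [277, 277, 277, 277, 277, 277, 277, 277, 277, 277]
t=5: [87, 87, 87, 87, 87, 87, 87, 87, 87, 87]
t=6: [239, 239, 239, 239, 239, 239, 239, 239, 239, 239]
t=7: [334, 334, 334, 334, 334, 334, 334, 334, 334, 334]
t=8: [258, 258, 258, 258, 258, 258, 258, 258, 258, 258]
t=9: [30, 30, 30, 30, 30, 30, 30, 30, 30, 30]
t=10: [68, 68, 68, 68, 68, 68, 68, 68, 68, 68]
t=11: [182, 182, 182, 182, 182, 182, 182, 182, 182, 182]
t=12: [163, 163, 163, 163, 163, 163, 163, 163, 163, 163]

Answer: [163, 163, 163, 163, 163, 163, 163, 163, 163, 163]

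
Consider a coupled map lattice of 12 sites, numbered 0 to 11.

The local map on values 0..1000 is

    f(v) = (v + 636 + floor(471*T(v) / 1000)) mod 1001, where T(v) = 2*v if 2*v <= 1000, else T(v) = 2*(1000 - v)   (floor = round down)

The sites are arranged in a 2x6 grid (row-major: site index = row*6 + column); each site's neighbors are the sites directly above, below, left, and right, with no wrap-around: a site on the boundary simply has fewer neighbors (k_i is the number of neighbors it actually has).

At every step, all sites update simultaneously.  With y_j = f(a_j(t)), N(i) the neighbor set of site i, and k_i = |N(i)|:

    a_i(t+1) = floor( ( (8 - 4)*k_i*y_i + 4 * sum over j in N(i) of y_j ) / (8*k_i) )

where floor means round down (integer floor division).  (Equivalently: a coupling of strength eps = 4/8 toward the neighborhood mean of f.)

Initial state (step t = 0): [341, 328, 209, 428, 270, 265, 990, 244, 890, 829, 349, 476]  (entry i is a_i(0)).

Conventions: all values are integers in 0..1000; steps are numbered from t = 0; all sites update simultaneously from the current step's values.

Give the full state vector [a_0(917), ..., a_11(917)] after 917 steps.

Simulating step by step:
t=0: [341, 328, 209, 428, 270, 265, 990, 244, 890, 829, 349, 476]
t=1: [374, 209, 247, 370, 234, 254, 418, 309, 442, 546, 379, 394]
t=2: [302, 138, 204, 311, 186, 186, 372, 280, 406, 506, 368, 324]
t=3: [425, 523, 276, 391, 762, 813, 278, 369, 347, 471, 485, 468]
t=4: [425, 467, 303, 420, 576, 603, 289, 357, 332, 487, 573, 571]
t=5: [414, 439, 323, 460, 583, 610, 295, 333, 328, 513, 605, 610]
t=6: [392, 407, 345, 510, 597, 611, 283, 301, 327, 538, 610, 612]
t=7: [350, 365, 368, 556, 610, 611, 245, 256, 323, 552, 611, 612]
t=8: [270, 304, 376, 566, 611, 612, 166, 185, 312, 551, 611, 612]
t=9: [375, 365, 361, 568, 611, 612, 767, 734, 448, 547, 611, 612]
t=10: [422, 391, 410, 563, 611, 612, 556, 554, 513, 591, 611, 612]
t=11: [477, 446, 483, 580, 611, 612, 570, 572, 578, 610, 611, 612]
t=12: [558, 541, 572, 604, 611, 612, 597, 591, 604, 611, 612, 612]
t=13: [609, 609, 610, 611, 612, 612, 610, 610, 611, 612, 612, 612]
t=14: [612, 612, 612, 612, 612, 612, 612, 612, 612, 612, 612, 612]
t=15: [612, 612, 612, 612, 612, 612, 612, 612, 612, 612, 612, 612]

Answer: [612, 612, 612, 612, 612, 612, 612, 612, 612, 612, 612, 612]
Key observation: The state at step 14, [612, 612, 612, 612, 612, 612, 612, 612, 612, 612, 612, 612], reappears at step 15: the system is in a cycle of period 1 from step 14 on.  Therefore the state at step 917 equals the state at step 14 + ((917 - 14) mod 1) = 14, which is [612, 612, 612, 612, 612, 612, 612, 612, 612, 612, 612, 612].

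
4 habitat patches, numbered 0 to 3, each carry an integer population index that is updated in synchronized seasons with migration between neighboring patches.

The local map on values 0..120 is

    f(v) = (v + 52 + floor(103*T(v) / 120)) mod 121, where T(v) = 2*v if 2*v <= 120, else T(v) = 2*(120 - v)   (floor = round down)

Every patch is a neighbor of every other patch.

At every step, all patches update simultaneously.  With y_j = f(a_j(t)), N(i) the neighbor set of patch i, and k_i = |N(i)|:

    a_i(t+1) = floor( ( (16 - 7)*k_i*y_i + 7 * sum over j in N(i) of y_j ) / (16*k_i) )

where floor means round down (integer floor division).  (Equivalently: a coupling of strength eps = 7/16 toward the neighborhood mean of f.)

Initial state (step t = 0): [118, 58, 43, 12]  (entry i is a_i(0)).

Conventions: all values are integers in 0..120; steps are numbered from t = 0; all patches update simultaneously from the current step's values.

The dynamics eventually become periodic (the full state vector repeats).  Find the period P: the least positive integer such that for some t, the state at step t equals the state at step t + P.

Simulating step by step:
t=0: [118, 58, 43, 12]
t=1: [61, 76, 59, 74]
t=2: [89, 85, 88, 85]
t=3: [73, 75, 73, 75]
t=4: [83, 83, 83, 83]
t=5: [77, 77, 77, 77]
t=6: [81, 81, 81, 81]
t=7: [78, 78, 78, 78]
t=8: [81, 81, 81, 81]

Answer: 2
Key observation: The state at step 6, [81, 81, 81, 81], reappears at step 8 — and no state repeats earlier — so the cycle the system enters has period 2.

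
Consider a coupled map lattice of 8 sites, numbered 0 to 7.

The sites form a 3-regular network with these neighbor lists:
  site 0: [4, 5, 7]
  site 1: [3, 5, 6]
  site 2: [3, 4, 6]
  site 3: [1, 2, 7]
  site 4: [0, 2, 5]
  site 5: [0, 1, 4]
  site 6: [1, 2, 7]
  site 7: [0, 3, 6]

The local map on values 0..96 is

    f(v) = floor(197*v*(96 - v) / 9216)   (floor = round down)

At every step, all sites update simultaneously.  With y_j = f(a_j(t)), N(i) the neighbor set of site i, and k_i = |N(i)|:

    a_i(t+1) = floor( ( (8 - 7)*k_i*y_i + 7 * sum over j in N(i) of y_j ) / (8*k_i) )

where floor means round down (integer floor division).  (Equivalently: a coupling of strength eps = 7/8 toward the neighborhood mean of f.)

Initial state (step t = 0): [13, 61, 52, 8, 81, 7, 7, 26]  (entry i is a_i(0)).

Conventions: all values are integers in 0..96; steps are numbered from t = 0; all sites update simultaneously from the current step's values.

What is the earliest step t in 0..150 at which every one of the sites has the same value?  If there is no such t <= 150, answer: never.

Simulating step by step:
t=0: [13, 61, 52, 8, 81, 7, 7, 26]  (not all equal)
t=1: [25, 17, 21, 40, 27, 28, 39, 19]  (not all equal)
t=2: [36, 42, 42, 32, 36, 35, 32, 42]  (not all equal)
t=3: [46, 44, 44, 47, 46, 46, 47, 44]  (not all equal)
t=4: [48, 48, 48, 48, 48, 48, 48, 48]  (all equal)

Answer: 4
Key observation: Synchronization is absorbing here: once all sites are equal they stay equal, and step 4 is the first all-equal step.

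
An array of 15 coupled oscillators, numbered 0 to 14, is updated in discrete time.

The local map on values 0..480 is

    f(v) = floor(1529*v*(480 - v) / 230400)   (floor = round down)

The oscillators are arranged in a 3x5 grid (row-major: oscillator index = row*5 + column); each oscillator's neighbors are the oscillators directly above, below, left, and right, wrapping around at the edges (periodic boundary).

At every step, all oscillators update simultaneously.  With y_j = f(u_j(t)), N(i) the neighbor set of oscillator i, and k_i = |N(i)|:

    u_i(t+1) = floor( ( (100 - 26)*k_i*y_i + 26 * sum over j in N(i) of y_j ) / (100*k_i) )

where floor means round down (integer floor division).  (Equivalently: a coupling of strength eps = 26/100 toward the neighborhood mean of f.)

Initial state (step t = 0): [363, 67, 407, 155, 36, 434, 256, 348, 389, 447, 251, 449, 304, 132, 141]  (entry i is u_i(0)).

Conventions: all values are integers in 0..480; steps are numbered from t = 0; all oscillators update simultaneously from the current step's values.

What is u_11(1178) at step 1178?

Simulating step by step:
t=0: [363, 67, 407, 155, 36, 434, 256, 348, 389, 447, 251, 449, 304, 132, 141]
t=1: [260, 197, 222, 301, 145, 171, 327, 300, 240, 123, 335, 152, 321, 305, 292]
t=2: [369, 365, 373, 357, 328, 345, 337, 358, 371, 307, 330, 332, 342, 355, 353]
t=3: [281, 282, 271, 290, 322, 311, 314, 289, 278, 338, 320, 321, 307, 293, 304]
t=4: [365, 366, 371, 364, 340, 346, 347, 364, 367, 327, 342, 341, 354, 362, 350]
t=5: [284, 280, 271, 281, 310, 307, 302, 281, 279, 323, 309, 309, 293, 284, 303]
t=6: [365, 368, 373, 369, 351, 352, 357, 369, 369, 341, 351, 352, 363, 368, 353]
t=7: [281, 275, 266, 272, 297, 298, 289, 272, 273, 308, 298, 295, 279, 274, 296]
t=8: [368, 372, 376, 374, 361, 359, 366, 374, 373, 354, 360, 363, 372, 373, 361]
t=9: [275, 267, 260, 264, 283, 286, 275, 263, 265, 291, 284, 279, 266, 265, 284]
t=10: [373, 376, 378, 377, 369, 368, 373, 377, 377, 365, 369, 372, 376, 377, 369]
t=11: [265, 259, 255, 257, 270, 272, 263, 257, 258, 275, 270, 265, 258, 258, 270]
t=12: [377, 378, 379, 379, 376, 375, 378, 379, 379, 374, 376, 378, 379, 379, 376]
t=13: [257, 255, 254, 254, 258, 260, 255, 254, 254, 261, 258, 255, 254, 254, 258]
t=14: [379, 380, 380, 380, 379, 379, 379, 380, 379, 379, 379, 380, 380, 380, 379]
t=15: [253, 252, 252, 252, 253, 254, 253, 252, 253, 254, 253, 252, 252, 252, 253]
t=16: [380, 381, 381, 381, 380, 380, 380, 381, 380, 380, 380, 381, 381, 381, 380]
t=17: [251, 250, 250, 250, 251, 252, 251, 250, 251, 252, 251, 250, 250, 250, 251]
t=18: [381, 381, 381, 381, 381, 381, 381, 381, 381, 381, 381, 381, 381, 381, 381]
t=19: [250, 250, 250, 250, 250, 250, 250, 250, 250, 250, 250, 250, 250, 250, 250]
t=20: [381, 381, 381, 381, 381, 381, 381, 381, 381, 381, 381, 381, 381, 381, 381]

Answer: u_11(1178) = 381
Key observation: The state at step 18, [381, 381, 381, 381, 381, 381, 381, 381, 381, 381, 381, 381, 381, 381, 381], reappears at step 20: the system is in a cycle of period 2 from step 18 on.  Therefore the state at step 1178 equals the state at step 18 + ((1178 - 18) mod 2) = 18, which is [381, 381, 381, 381, 381, 381, 381, 381, 381, 381, 381, 381, 381, 381, 381].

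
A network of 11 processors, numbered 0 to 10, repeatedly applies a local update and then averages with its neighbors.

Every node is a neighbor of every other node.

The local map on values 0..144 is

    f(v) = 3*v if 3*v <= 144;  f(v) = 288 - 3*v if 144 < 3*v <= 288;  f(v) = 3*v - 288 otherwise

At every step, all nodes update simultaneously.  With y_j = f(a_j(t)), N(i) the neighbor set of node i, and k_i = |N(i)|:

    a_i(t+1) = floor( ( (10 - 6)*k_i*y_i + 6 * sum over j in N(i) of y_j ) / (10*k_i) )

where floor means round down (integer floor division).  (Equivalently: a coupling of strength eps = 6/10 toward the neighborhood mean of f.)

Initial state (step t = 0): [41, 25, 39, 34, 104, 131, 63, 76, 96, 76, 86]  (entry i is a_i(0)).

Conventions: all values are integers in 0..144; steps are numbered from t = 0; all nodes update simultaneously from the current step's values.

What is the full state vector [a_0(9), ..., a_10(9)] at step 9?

Simulating step by step:
t=0: [41, 25, 39, 34, 104, 131, 63, 76, 96, 76, 86]
t=1: [89, 73, 87, 82, 55, 83, 81, 68, 47, 68, 57]
t=2: [54, 70, 56, 61, 89, 60, 62, 76, 95, 76, 87]
t=3: [91, 75, 89, 84, 55, 85, 83, 69, 49, 69, 57]
t=4: [50, 66, 52, 57, 86, 56, 58, 72, 92, 72, 84]
t=5: [102, 86, 100, 95, 66, 96, 94, 80, 60, 80, 68]
t=6: [32, 37, 30, 27, 57, 26, 28, 43, 63, 43, 55]
t=7: [100, 105, 98, 95, 108, 94, 96, 112, 101, 112, 110]
t=8: [18, 23, 16, 15, 26, 16, 14, 30, 19, 30, 28]
t=9: [60, 65, 58, 57, 68, 58, 56, 72, 61, 72, 70]

Answer: [60, 65, 58, 57, 68, 58, 56, 72, 61, 72, 70]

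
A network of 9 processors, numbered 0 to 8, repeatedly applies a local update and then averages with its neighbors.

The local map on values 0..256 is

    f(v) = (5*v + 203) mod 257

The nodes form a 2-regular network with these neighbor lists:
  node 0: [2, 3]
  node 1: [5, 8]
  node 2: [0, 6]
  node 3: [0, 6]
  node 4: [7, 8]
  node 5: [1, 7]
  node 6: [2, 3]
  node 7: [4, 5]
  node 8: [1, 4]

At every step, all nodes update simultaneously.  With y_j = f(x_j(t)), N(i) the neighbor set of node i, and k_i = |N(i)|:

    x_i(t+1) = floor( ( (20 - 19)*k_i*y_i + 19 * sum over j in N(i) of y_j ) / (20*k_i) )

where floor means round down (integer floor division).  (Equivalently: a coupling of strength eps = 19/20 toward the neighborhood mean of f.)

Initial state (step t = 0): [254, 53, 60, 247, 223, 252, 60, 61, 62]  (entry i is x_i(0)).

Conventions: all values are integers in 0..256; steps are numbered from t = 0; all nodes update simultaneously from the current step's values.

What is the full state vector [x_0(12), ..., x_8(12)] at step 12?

Answer: [220, 146, 75, 75, 158, 148, 220, 203, 108]

Derivation:
t=0: [254, 53, 60, 247, 223, 252, 60, 61, 62]
t=1: [198, 216, 218, 213, 242, 228, 201, 112, 128]
t=2: [126, 74, 164, 175, 158, 242, 126, 100, 185]
t=3: [146, 111, 71, 61, 148, 124, 146, 175, 138]
t=4: [148, 94, 156, 166, 90, 142, 148, 108, 203]
t=5: [111, 165, 174, 163, 205, 191, 111, 144, 151]
t=6: [150, 150, 234, 244, 171, 78, 150, 164, 104]
t=7: [116, 145, 177, 179, 220, 210, 116, 64, 111]
t=8: [62, 230, 14, 14, 121, 90, 62, 115, 95]
t=9: [28, 147, 244, 244, 83, 42, 28, 83, 58]
t=10: [135, 194, 88, 88, 166, 136, 135, 128, 140]
t=11: [127, 123, 108, 108, 97, 108, 127, 59, 77]
t=12: [220, 146, 75, 75, 158, 148, 220, 203, 108]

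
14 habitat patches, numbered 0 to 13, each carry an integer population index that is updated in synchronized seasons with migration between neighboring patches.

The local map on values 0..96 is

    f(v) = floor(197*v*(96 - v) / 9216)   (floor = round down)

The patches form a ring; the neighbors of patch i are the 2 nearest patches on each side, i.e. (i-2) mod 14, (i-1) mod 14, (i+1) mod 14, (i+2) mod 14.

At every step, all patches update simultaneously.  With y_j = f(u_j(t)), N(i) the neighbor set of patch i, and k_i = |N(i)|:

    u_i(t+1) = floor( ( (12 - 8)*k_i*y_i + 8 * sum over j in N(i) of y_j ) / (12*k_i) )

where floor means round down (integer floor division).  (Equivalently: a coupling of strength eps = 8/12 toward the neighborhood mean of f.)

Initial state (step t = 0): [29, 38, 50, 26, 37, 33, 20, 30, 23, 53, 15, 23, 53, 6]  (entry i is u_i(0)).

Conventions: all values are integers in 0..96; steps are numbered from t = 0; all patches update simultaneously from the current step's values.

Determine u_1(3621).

Simulating step by step:
t=0: [29, 38, 50, 26, 37, 33, 20, 30, 23, 53, 15, 23, 53, 6]
t=1: [39, 38, 45, 43, 42, 41, 38, 40, 36, 38, 36, 33, 34, 32]
t=2: [46, 46, 48, 48, 48, 47, 47, 47, 46, 46, 45, 44, 45, 44]
t=3: [48, 48, 49, 49, 49, 49, 49, 49, 49, 48, 48, 48, 48, 48]
t=4: [49, 49, 49, 49, 49, 49, 49, 49, 49, 49, 49, 49, 49, 49]
t=5: [49, 49, 49, 49, 49, 49, 49, 49, 49, 49, 49, 49, 49, 49]

Answer: u_1(3621) = 49
Key observation: The state at step 4, [49, 49, 49, 49, 49, 49, 49, 49, 49, 49, 49, 49, 49, 49], reappears at step 5: the system is in a cycle of period 1 from step 4 on.  Therefore the state at step 3621 equals the state at step 4 + ((3621 - 4) mod 1) = 4, which is [49, 49, 49, 49, 49, 49, 49, 49, 49, 49, 49, 49, 49, 49].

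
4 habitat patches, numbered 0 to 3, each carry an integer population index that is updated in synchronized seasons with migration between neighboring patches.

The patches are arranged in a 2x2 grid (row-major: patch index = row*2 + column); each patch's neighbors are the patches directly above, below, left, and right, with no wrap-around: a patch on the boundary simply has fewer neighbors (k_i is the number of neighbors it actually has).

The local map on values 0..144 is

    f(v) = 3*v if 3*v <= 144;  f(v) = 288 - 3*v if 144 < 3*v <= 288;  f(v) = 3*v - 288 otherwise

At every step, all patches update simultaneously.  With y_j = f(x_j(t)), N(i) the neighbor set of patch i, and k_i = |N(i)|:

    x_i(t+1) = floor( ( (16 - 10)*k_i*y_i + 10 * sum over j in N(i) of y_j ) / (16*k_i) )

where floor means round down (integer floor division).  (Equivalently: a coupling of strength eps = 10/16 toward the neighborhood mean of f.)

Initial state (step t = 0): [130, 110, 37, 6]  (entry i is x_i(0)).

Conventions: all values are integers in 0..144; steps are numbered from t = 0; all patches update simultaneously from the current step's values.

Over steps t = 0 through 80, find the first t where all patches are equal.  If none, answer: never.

Answer: 32
Key observation: Synchronization is absorbing here: once all patches are equal they stay equal, and step 32 is the first all-equal step.

Derivation:
t=0: [130, 110, 37, 6]  (not all equal)
t=1: [86, 53, 79, 54]  (not all equal)
t=2: [67, 97, 67, 103]  (not all equal)
t=3: [60, 34, 66, 36]  (not all equal)
t=4: [100, 105, 101, 100]  (not all equal)
t=5: [17, 17, 13, 17]  (not all equal)
t=6: [47, 51, 46, 47]  (not all equal)
t=7: [138, 138, 139, 138]  (not all equal)
t=8: [126, 126, 127, 126]  (not all equal)
t=9: [90, 90, 91, 90]  (not all equal)
t=10: [17, 18, 16, 17]  (not all equal)
t=11: [51, 52, 49, 51]  (not all equal)
t=12: [135, 133, 137, 135]  (not all equal)
t=13: [117, 114, 119, 117]  (not all equal)
t=14: [62, 59, 65, 62]  (not all equal)
t=15: [102, 105, 98, 102]  (not all equal)
t=16: [17, 21, 13, 17]  (not all equal)
t=17: [51, 55, 46, 51]  (not all equal)
t=18: [132, 130, 136, 132]  (not all equal)
t=19: [109, 105, 112, 109]  (not all equal)
t=20: [38, 34, 42, 38]  (not all equal)
t=21: [114, 109, 118, 114]  (not all equal)
t=22: [53, 48, 58, 53]  (not all equal)
t=23: [129, 134, 123, 129]  (not all equal)
t=24: [98, 104, 92, 98]  (not all equal)
t=25: [13, 12, 8, 13]  (not all equal)
t=26: [33, 37, 33, 33]  (not all equal)
t=27: [102, 103, 99, 102]  (not all equal)
t=28: [16, 19, 14, 16]  (not all equal)
t=29: [48, 51, 45, 48]  (not all equal)
t=30: [138, 140, 140, 138]  (not all equal)
t=31: [129, 128, 128, 129]  (not all equal)
t=32: [97, 97, 97, 97]  (all equal)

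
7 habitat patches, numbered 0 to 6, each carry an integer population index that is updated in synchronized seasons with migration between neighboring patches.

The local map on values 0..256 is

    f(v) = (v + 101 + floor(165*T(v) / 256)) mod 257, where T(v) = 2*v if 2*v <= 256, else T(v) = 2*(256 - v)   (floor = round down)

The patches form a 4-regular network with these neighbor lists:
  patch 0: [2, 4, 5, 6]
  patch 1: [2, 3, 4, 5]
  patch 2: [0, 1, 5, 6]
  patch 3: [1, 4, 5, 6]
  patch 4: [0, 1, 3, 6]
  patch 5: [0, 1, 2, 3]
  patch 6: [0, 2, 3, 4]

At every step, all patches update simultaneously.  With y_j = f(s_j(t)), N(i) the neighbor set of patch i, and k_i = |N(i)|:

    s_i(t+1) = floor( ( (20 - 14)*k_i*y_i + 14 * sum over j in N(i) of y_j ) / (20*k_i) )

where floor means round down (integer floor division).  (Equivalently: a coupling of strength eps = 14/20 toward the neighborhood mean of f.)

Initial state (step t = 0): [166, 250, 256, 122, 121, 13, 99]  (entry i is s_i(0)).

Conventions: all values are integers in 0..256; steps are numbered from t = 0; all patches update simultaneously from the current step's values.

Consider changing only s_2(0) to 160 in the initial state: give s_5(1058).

Answer: s_5(1058) = 134
Key observation: The state at step 8, [134, 134, 134, 134, 134, 134, 134], reappears at step 10: the system is in a cycle of period 2 from step 8 on.  Therefore the state at step 1058 equals the state at step 8 + ((1058 - 8) mod 2) = 8, which is [134, 134, 134, 134, 134, 134, 134].

Derivation:
t=0: [166, 250, 160, 122, 121, 13, 99]
t=1: [116, 117, 112, 110, 109, 122, 107]
t=2: [103, 105, 105, 101, 98, 109, 95]
t=3: [77, 81, 80, 76, 72, 84, 71]
t=4: [19, 24, 24, 18, 15, 27, 14]
t=5: [145, 150, 150, 144, 140, 152, 140]
t=6: [131, 130, 130, 131, 132, 130, 132]
t=7: [135, 135, 135, 135, 135, 136, 135]
t=8: [134, 134, 134, 134, 134, 134, 134]
t=9: [135, 135, 135, 135, 135, 135, 135]
t=10: [134, 134, 134, 134, 134, 134, 134]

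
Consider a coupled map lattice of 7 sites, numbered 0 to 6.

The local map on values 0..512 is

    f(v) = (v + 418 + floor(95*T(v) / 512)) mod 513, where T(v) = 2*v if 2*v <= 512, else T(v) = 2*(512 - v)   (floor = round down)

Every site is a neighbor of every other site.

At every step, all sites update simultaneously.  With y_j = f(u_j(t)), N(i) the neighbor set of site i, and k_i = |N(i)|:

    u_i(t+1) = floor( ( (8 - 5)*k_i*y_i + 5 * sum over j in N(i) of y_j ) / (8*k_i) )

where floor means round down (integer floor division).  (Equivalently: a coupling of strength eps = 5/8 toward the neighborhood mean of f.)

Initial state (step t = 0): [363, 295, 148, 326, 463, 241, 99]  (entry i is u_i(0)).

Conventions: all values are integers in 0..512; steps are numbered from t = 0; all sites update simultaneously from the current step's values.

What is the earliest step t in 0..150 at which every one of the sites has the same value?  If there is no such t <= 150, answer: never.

Answer: 6
Key observation: Synchronization is absorbing here: once all sites are equal they stay equal, and step 6 is the first all-equal step.

Derivation:
t=0: [363, 295, 148, 326, 463, 241, 99]  (not all equal)
t=1: [261, 249, 203, 255, 278, 237, 184]  (not all equal)
t=2: [236, 232, 215, 235, 239, 228, 208]  (not all equal)
t=3: [219, 218, 211, 219, 220, 216, 209]  (not all equal)
t=4: [201, 201, 198, 201, 202, 200, 198]  (not all equal)
t=5: [179, 179, 178, 179, 179, 178, 178]  (not all equal)
t=6: [149, 149, 149, 149, 149, 149, 149]  (all equal)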